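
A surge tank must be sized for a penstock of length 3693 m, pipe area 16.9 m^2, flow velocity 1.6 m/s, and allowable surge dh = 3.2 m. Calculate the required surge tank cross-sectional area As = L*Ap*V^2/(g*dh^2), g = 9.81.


As = 3693 * 16.9 * 1.6^2 / (9.81 * 3.2^2) = 1590.5122 m^2


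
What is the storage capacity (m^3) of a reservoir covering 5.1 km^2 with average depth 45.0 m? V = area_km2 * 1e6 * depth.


V = 5.1 * 1e6 * 45.0 = 2.2950e+08 m^3


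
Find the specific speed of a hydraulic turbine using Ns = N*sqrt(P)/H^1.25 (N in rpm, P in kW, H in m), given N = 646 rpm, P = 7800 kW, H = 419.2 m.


Ns = 646 * 7800^0.5 / 419.2^1.25 = 30.0783


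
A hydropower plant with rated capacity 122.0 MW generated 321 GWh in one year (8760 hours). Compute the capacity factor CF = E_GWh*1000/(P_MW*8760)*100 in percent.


CF = 321 * 1000 / (122.0 * 8760) * 100 = 30.0359 %


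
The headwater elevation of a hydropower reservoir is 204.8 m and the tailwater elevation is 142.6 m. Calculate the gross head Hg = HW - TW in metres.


Hg = 204.8 - 142.6 = 62.2000 m


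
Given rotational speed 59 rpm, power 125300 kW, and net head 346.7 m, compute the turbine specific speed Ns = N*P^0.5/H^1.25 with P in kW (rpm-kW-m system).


Ns = 59 * 125300^0.5 / 346.7^1.25 = 13.9600


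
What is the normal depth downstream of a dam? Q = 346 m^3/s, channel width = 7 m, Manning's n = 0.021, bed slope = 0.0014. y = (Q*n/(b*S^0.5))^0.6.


y = (346 * 0.021 / (7 * 0.0014^0.5))^0.6 = 7.3431 m


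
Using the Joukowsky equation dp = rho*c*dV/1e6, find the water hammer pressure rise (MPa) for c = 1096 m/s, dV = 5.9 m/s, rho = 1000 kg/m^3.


dp = 1000 * 1096 * 5.9 / 1e6 = 6.4664 MPa


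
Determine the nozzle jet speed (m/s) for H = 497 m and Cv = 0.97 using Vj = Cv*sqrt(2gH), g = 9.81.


Vj = 0.97 * sqrt(2*9.81*497) = 95.7854 m/s


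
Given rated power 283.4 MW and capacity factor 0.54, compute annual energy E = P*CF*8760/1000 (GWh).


E = 283.4 * 0.54 * 8760 / 1000 = 1340.5954 GWh


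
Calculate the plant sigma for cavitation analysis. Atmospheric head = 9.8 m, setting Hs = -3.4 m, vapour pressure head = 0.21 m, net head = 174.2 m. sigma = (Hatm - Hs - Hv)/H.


sigma = (9.8 - (-3.4) - 0.21) / 174.2 = 0.0746


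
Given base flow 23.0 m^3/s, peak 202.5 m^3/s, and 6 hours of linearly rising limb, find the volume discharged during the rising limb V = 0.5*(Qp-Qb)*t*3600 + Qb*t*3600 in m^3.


V = 0.5*(202.5 - 23.0)*6*3600 + 23.0*6*3600 = 2.4354e+06 m^3


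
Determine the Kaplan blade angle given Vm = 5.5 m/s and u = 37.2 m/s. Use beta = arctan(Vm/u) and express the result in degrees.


beta = arctan(5.5 / 37.2) = 8.4102 degrees


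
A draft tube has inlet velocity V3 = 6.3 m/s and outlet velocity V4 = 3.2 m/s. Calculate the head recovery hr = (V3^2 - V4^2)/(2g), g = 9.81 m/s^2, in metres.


hr = (6.3^2 - 3.2^2) / (2*9.81) = 1.5010 m


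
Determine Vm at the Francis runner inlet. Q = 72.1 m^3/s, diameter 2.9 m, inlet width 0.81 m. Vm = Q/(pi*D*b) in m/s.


Vm = 72.1 / (pi * 2.9 * 0.81) = 9.7702 m/s


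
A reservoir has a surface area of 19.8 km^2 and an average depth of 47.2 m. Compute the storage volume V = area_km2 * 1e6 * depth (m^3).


V = 19.8 * 1e6 * 47.2 = 9.3456e+08 m^3


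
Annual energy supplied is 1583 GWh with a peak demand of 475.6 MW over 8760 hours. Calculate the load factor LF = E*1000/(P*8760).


LF = 1583 * 1000 / (475.6 * 8760) = 0.3800


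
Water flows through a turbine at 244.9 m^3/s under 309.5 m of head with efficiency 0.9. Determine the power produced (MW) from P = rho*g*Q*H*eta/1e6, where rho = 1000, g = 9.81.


P = 1000 * 9.81 * 244.9 * 309.5 * 0.9 / 1e6 = 669.2077 MW


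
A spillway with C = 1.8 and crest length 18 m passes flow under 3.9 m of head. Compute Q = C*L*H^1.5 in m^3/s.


Q = 1.8 * 18 * 3.9^1.5 = 249.5410 m^3/s


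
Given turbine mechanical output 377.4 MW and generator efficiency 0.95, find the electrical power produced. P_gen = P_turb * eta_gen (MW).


P_gen = 377.4 * 0.95 = 358.5300 MW


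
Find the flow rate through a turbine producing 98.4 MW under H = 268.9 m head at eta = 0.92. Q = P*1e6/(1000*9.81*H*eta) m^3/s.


Q = 98.4 * 1e6 / (1000 * 9.81 * 268.9 * 0.92) = 40.5459 m^3/s


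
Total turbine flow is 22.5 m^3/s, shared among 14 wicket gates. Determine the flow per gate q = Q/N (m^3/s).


q = 22.5 / 14 = 1.6071 m^3/s


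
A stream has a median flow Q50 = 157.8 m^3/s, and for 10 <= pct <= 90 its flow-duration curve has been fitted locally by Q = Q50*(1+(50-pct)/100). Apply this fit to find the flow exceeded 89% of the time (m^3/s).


Q = 157.8 * (1 + (50 - 89)/100) = 96.2580 m^3/s


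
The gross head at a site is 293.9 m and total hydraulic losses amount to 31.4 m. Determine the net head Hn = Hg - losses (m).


Hn = 293.9 - 31.4 = 262.5000 m


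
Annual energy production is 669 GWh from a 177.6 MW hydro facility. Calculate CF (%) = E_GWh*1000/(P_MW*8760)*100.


CF = 669 * 1000 / (177.6 * 8760) * 100 = 43.0010 %


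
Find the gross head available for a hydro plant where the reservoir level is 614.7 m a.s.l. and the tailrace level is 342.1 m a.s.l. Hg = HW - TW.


Hg = 614.7 - 342.1 = 272.6000 m


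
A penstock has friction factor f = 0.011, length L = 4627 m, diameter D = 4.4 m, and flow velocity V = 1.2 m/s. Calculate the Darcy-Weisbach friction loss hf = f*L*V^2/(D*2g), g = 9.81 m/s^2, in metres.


hf = 0.011 * 4627 * 1.2^2 / (4.4 * 2 * 9.81) = 0.8490 m


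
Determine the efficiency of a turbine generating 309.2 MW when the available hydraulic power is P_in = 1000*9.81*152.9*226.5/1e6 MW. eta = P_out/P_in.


P_in = 1000 * 9.81 * 152.9 * 226.5 / 1e6 = 339.7384 MW
eta = 309.2 / 339.7384 = 0.9101


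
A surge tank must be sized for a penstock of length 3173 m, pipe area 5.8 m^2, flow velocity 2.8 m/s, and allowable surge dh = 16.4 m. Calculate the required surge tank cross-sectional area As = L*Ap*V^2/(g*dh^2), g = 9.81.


As = 3173 * 5.8 * 2.8^2 / (9.81 * 16.4^2) = 54.6836 m^2


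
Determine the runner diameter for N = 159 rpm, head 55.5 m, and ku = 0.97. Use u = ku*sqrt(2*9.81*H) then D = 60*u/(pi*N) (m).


u = 0.97 * sqrt(2*9.81*55.5) = 32.0087 m/s
D = 60 * 32.0087 / (pi * 159) = 3.8448 m


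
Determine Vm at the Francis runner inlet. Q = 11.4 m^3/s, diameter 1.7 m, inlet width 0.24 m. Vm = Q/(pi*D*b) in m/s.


Vm = 11.4 / (pi * 1.7 * 0.24) = 8.8940 m/s


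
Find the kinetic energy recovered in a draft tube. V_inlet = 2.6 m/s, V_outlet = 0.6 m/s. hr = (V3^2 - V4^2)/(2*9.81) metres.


hr = (2.6^2 - 0.6^2) / (2*9.81) = 0.3262 m


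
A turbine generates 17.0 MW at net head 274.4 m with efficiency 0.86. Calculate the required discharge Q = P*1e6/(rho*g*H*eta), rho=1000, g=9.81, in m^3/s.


Q = 17.0 * 1e6 / (1000 * 9.81 * 274.4 * 0.86) = 7.3434 m^3/s


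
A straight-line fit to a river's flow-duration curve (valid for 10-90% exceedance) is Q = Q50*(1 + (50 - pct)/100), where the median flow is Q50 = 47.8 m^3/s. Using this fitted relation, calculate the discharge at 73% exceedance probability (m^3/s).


Q = 47.8 * (1 + (50 - 73)/100) = 36.8060 m^3/s


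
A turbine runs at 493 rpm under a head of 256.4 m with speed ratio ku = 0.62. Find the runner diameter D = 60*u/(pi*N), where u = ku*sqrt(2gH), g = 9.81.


u = 0.62 * sqrt(2*9.81*256.4) = 43.9744 m/s
D = 60 * 43.9744 / (pi * 493) = 1.7035 m


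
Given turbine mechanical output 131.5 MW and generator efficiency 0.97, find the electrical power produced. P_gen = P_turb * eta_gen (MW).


P_gen = 131.5 * 0.97 = 127.5550 MW


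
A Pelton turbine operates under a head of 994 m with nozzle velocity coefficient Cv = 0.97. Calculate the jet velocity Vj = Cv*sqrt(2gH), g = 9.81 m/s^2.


Vj = 0.97 * sqrt(2*9.81*994) = 135.4610 m/s


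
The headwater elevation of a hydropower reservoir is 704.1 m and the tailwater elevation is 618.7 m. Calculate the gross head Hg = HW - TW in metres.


Hg = 704.1 - 618.7 = 85.4000 m


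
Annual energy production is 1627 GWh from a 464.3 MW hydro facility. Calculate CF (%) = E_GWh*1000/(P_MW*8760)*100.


CF = 1627 * 1000 / (464.3 * 8760) * 100 = 40.0023 %


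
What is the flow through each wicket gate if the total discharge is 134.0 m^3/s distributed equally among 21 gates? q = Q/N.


q = 134.0 / 21 = 6.3810 m^3/s


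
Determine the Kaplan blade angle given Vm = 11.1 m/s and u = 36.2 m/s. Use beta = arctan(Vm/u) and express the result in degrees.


beta = arctan(11.1 / 36.2) = 17.0471 degrees


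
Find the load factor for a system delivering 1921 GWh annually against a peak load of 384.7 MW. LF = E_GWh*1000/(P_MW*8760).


LF = 1921 * 1000 / (384.7 * 8760) = 0.5700


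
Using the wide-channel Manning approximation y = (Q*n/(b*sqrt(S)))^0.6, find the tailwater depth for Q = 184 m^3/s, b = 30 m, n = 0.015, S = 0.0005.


y = (184 * 0.015 / (30 * 0.0005^0.5))^0.6 = 2.3366 m


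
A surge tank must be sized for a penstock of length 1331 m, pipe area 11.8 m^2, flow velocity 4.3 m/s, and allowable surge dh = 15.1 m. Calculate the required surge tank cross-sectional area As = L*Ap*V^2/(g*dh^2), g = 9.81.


As = 1331 * 11.8 * 4.3^2 / (9.81 * 15.1^2) = 129.8297 m^2


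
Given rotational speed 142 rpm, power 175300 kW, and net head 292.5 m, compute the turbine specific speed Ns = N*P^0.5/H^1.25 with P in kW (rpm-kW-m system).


Ns = 142 * 175300^0.5 / 292.5^1.25 = 49.1498


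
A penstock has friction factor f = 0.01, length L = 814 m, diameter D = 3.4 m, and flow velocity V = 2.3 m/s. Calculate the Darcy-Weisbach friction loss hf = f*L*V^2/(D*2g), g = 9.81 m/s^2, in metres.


hf = 0.01 * 814 * 2.3^2 / (3.4 * 2 * 9.81) = 0.6455 m


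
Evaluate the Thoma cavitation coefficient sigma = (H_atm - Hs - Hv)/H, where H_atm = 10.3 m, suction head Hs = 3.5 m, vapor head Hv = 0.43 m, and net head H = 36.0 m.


sigma = (10.3 - 3.5 - 0.43) / 36.0 = 0.1769


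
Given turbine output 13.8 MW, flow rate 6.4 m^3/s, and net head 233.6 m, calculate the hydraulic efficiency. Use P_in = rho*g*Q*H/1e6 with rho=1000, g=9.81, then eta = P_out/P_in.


P_in = 1000 * 9.81 * 6.4 * 233.6 / 1e6 = 14.6663 MW
eta = 13.8 / 14.6663 = 0.9409


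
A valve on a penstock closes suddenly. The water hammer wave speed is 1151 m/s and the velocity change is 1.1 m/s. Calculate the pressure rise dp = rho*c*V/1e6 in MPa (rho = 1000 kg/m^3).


dp = 1000 * 1151 * 1.1 / 1e6 = 1.2661 MPa


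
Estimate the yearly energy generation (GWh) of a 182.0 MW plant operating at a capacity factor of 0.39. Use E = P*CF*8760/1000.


E = 182.0 * 0.39 * 8760 / 1000 = 621.7848 GWh


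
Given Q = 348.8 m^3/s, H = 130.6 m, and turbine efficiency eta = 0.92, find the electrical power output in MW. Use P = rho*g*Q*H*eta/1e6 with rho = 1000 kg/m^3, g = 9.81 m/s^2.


P = 1000 * 9.81 * 348.8 * 130.6 * 0.92 / 1e6 = 411.1275 MW


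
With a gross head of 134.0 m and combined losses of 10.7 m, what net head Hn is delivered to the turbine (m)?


Hn = 134.0 - 10.7 = 123.3000 m


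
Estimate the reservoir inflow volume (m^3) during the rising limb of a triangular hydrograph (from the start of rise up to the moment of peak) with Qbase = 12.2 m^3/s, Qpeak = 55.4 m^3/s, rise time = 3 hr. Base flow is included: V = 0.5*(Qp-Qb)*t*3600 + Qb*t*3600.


V = 0.5*(55.4 - 12.2)*3*3600 + 12.2*3*3600 = 365040.0000 m^3


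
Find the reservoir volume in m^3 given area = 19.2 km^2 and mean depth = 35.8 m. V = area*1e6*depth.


V = 19.2 * 1e6 * 35.8 = 6.8736e+08 m^3


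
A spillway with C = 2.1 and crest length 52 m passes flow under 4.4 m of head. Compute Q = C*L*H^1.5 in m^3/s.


Q = 2.1 * 52 * 4.4^1.5 = 1007.8634 m^3/s


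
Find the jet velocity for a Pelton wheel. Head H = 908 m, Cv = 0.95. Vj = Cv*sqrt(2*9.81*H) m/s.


Vj = 0.95 * sqrt(2*9.81*908) = 126.7991 m/s


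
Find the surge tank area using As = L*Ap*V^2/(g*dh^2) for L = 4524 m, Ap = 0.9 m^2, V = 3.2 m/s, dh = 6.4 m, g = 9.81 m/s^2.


As = 4524 * 0.9 * 3.2^2 / (9.81 * 6.4^2) = 103.7615 m^2


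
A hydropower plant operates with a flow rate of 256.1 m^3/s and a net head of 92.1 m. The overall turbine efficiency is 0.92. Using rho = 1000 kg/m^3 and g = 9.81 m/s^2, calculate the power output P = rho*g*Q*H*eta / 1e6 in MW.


P = 1000 * 9.81 * 256.1 * 92.1 * 0.92 / 1e6 = 212.8757 MW


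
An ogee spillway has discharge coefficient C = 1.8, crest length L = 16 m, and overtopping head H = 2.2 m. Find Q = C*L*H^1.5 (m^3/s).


Q = 1.8 * 16 * 2.2^1.5 = 93.9781 m^3/s


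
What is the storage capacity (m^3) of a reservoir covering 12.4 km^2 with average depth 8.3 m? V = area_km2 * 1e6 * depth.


V = 12.4 * 1e6 * 8.3 = 1.0292e+08 m^3


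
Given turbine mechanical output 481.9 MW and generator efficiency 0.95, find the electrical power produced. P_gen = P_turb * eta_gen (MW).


P_gen = 481.9 * 0.95 = 457.8050 MW


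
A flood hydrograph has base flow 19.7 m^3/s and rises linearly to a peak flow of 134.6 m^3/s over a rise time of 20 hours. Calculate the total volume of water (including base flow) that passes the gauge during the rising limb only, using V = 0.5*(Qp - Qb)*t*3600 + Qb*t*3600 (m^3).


V = 0.5*(134.6 - 19.7)*20*3600 + 19.7*20*3600 = 5.5548e+06 m^3


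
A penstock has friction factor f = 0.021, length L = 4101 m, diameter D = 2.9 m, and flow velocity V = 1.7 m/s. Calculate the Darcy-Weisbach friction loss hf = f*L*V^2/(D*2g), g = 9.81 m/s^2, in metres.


hf = 0.021 * 4101 * 1.7^2 / (2.9 * 2 * 9.81) = 4.3743 m


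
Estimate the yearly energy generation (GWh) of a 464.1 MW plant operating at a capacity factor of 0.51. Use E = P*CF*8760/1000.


E = 464.1 * 0.51 * 8760 / 1000 = 2073.4132 GWh


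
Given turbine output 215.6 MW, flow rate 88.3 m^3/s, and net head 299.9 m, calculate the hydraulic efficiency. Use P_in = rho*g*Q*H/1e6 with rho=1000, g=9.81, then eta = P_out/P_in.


P_in = 1000 * 9.81 * 88.3 * 299.9 / 1e6 = 259.7803 MW
eta = 215.6 / 259.7803 = 0.8299


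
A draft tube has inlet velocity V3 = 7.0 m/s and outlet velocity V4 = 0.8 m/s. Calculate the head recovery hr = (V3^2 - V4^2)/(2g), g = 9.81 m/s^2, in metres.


hr = (7.0^2 - 0.8^2) / (2*9.81) = 2.4648 m


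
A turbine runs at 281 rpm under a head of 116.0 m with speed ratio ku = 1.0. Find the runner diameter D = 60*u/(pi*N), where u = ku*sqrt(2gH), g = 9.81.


u = 1.0 * sqrt(2*9.81*116.0) = 47.7066 m/s
D = 60 * 47.7066 / (pi * 281) = 3.2425 m


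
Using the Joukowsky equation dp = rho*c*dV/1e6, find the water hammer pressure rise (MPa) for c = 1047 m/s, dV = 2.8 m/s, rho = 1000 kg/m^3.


dp = 1000 * 1047 * 2.8 / 1e6 = 2.9316 MPa


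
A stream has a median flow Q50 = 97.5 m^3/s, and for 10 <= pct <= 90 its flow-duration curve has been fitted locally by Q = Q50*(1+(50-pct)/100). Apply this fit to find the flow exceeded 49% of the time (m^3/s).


Q = 97.5 * (1 + (50 - 49)/100) = 98.4750 m^3/s


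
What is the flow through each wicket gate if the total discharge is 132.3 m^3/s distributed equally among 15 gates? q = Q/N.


q = 132.3 / 15 = 8.8200 m^3/s


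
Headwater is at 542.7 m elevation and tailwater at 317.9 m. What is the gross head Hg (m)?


Hg = 542.7 - 317.9 = 224.8000 m


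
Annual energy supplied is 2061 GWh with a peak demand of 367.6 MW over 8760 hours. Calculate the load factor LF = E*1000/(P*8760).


LF = 2061 * 1000 / (367.6 * 8760) = 0.6400


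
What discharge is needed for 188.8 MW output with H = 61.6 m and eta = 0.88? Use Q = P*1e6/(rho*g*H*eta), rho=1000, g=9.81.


Q = 188.8 * 1e6 / (1000 * 9.81 * 61.6 * 0.88) = 355.0337 m^3/s


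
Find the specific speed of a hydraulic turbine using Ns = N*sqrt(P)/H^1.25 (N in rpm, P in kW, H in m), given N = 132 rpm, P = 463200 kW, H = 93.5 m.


Ns = 132 * 463200^0.5 / 93.5^1.25 = 308.9895


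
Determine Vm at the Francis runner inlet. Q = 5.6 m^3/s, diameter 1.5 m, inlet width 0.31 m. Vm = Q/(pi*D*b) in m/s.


Vm = 5.6 / (pi * 1.5 * 0.31) = 3.8334 m/s


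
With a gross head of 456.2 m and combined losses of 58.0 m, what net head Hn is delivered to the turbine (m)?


Hn = 456.2 - 58.0 = 398.2000 m


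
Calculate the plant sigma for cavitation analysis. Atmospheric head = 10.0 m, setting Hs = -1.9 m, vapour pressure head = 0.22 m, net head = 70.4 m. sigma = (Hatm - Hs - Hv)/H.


sigma = (10.0 - (-1.9) - 0.22) / 70.4 = 0.1659


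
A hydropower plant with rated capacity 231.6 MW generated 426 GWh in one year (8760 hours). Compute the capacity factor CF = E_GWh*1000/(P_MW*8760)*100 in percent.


CF = 426 * 1000 / (231.6 * 8760) * 100 = 20.9975 %


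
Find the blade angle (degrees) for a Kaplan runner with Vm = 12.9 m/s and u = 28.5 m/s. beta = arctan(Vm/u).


beta = arctan(12.9 / 28.5) = 24.3530 degrees


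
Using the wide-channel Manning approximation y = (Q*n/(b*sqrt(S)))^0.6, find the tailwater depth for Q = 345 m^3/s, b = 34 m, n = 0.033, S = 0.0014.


y = (345 * 0.033 / (34 * 0.0014^0.5))^0.6 = 3.7246 m


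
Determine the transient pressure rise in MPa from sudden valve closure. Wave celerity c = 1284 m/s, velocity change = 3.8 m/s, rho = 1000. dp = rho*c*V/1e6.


dp = 1000 * 1284 * 3.8 / 1e6 = 4.8792 MPa


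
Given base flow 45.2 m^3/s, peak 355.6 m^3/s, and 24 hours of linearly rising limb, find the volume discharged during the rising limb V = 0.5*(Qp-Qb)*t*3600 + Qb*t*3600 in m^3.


V = 0.5*(355.6 - 45.2)*24*3600 + 45.2*24*3600 = 1.7315e+07 m^3


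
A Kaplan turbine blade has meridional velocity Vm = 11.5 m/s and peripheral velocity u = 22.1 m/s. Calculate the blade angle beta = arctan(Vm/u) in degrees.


beta = arctan(11.5 / 22.1) = 27.4908 degrees


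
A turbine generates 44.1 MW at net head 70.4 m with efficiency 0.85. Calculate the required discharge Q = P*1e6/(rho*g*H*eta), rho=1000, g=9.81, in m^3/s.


Q = 44.1 * 1e6 / (1000 * 9.81 * 70.4 * 0.85) = 75.1239 m^3/s


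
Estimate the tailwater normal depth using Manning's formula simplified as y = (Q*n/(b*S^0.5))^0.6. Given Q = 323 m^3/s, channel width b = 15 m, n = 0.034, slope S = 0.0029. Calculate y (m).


y = (323 * 0.034 / (15 * 0.0029^0.5))^0.6 = 4.7867 m


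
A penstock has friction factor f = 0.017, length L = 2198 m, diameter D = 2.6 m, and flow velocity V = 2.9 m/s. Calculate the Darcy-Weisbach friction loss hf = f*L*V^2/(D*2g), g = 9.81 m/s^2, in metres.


hf = 0.017 * 2198 * 2.9^2 / (2.6 * 2 * 9.81) = 6.1603 m


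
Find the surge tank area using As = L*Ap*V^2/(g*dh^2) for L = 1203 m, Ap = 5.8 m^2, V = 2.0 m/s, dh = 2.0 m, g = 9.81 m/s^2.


As = 1203 * 5.8 * 2.0^2 / (9.81 * 2.0^2) = 711.2538 m^2


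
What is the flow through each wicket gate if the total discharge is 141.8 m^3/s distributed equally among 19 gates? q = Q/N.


q = 141.8 / 19 = 7.4632 m^3/s


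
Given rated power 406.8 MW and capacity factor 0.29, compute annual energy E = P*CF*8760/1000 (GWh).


E = 406.8 * 0.29 * 8760 / 1000 = 1033.4347 GWh


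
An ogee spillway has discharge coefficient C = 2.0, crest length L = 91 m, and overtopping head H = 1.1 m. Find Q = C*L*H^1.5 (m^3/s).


Q = 2.0 * 91 * 1.1^1.5 = 209.9715 m^3/s


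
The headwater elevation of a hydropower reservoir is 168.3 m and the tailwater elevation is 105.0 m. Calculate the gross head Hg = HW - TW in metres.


Hg = 168.3 - 105.0 = 63.3000 m


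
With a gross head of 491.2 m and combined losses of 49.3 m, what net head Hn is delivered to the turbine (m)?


Hn = 491.2 - 49.3 = 441.9000 m


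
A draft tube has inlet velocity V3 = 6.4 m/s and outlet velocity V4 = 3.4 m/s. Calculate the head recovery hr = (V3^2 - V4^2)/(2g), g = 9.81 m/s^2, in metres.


hr = (6.4^2 - 3.4^2) / (2*9.81) = 1.4985 m


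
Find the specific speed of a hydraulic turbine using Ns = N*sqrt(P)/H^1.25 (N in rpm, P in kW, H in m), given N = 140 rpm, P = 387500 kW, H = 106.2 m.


Ns = 140 * 387500^0.5 / 106.2^1.25 = 255.6279


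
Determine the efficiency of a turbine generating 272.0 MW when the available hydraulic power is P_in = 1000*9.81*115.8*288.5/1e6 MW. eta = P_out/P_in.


P_in = 1000 * 9.81 * 115.8 * 288.5 / 1e6 = 327.7354 MW
eta = 272.0 / 327.7354 = 0.8299


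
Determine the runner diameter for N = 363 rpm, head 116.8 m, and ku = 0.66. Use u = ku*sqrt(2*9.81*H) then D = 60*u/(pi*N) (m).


u = 0.66 * sqrt(2*9.81*116.8) = 31.5947 m/s
D = 60 * 31.5947 / (pi * 363) = 1.6623 m


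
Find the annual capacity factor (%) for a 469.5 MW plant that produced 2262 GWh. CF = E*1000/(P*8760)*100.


CF = 2262 * 1000 / (469.5 * 8760) * 100 = 54.9988 %


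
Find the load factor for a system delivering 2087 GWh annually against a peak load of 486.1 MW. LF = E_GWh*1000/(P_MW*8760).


LF = 2087 * 1000 / (486.1 * 8760) = 0.4901


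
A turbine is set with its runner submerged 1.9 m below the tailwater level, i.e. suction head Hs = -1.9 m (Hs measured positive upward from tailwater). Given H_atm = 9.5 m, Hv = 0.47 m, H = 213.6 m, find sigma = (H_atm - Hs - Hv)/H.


sigma = (9.5 - (-1.9) - 0.47) / 213.6 = 0.0512


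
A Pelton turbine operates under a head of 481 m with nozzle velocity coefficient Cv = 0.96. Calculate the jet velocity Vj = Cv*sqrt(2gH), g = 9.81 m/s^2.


Vj = 0.96 * sqrt(2*9.81*481) = 93.2595 m/s


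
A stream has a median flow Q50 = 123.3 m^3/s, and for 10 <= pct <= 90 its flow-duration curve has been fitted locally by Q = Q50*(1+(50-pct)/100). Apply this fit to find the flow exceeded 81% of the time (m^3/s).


Q = 123.3 * (1 + (50 - 81)/100) = 85.0770 m^3/s


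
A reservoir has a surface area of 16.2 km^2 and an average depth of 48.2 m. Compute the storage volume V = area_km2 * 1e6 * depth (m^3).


V = 16.2 * 1e6 * 48.2 = 7.8084e+08 m^3


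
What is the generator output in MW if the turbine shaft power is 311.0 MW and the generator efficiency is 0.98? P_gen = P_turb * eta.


P_gen = 311.0 * 0.98 = 304.7800 MW


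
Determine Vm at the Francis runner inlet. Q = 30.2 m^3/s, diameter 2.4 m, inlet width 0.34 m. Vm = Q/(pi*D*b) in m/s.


Vm = 30.2 / (pi * 2.4 * 0.34) = 11.7806 m/s


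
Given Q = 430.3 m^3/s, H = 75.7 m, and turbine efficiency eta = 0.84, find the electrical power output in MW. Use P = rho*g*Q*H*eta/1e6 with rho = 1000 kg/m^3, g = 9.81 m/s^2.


P = 1000 * 9.81 * 430.3 * 75.7 * 0.84 / 1e6 = 268.4204 MW


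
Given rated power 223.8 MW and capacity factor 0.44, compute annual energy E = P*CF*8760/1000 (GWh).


E = 223.8 * 0.44 * 8760 / 1000 = 862.6147 GWh


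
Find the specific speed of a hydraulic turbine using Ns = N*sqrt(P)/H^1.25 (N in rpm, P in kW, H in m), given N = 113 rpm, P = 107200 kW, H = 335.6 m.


Ns = 113 * 107200^0.5 / 335.6^1.25 = 25.7572


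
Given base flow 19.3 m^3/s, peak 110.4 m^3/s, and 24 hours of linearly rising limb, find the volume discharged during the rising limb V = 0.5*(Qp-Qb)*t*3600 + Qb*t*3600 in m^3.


V = 0.5*(110.4 - 19.3)*24*3600 + 19.3*24*3600 = 5.6030e+06 m^3


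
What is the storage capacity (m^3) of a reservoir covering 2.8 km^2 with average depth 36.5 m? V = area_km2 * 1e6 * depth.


V = 2.8 * 1e6 * 36.5 = 1.0220e+08 m^3


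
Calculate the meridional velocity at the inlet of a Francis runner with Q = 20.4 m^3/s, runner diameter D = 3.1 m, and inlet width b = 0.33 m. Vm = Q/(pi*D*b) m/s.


Vm = 20.4 / (pi * 3.1 * 0.33) = 6.3475 m/s


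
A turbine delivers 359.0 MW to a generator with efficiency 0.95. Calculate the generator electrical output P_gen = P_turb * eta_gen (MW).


P_gen = 359.0 * 0.95 = 341.0500 MW


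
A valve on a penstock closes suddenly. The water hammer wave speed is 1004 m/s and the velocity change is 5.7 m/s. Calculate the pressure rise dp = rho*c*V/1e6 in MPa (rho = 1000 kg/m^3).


dp = 1000 * 1004 * 5.7 / 1e6 = 5.7228 MPa


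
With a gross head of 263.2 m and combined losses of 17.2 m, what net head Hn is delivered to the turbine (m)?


Hn = 263.2 - 17.2 = 246.0000 m


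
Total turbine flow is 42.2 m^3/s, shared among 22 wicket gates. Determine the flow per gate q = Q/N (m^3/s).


q = 42.2 / 22 = 1.9182 m^3/s


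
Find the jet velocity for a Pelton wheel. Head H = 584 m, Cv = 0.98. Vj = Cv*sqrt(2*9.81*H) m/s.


Vj = 0.98 * sqrt(2*9.81*584) = 104.9016 m/s


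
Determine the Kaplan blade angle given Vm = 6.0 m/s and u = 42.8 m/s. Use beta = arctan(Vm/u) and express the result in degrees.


beta = arctan(6.0 / 42.8) = 7.9801 degrees


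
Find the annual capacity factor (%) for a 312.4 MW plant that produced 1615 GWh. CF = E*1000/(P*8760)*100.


CF = 1615 * 1000 / (312.4 * 8760) * 100 = 59.0143 %


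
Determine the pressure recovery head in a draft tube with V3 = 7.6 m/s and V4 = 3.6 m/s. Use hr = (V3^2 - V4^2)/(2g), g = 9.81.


hr = (7.6^2 - 3.6^2) / (2*9.81) = 2.2834 m


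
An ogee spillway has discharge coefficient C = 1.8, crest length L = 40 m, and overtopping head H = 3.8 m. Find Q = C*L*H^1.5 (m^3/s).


Q = 1.8 * 40 * 3.8^1.5 = 533.3446 m^3/s


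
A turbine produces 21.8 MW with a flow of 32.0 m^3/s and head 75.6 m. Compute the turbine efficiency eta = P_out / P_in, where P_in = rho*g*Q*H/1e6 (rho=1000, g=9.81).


P_in = 1000 * 9.81 * 32.0 * 75.6 / 1e6 = 23.7324 MW
eta = 21.8 / 23.7324 = 0.9186


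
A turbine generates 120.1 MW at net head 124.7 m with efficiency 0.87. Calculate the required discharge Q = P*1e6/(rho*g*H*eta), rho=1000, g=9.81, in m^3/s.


Q = 120.1 * 1e6 / (1000 * 9.81 * 124.7 * 0.87) = 112.8466 m^3/s


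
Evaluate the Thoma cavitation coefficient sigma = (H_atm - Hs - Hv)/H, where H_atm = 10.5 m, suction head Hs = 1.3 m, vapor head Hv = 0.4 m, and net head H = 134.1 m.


sigma = (10.5 - 1.3 - 0.4) / 134.1 = 0.0656


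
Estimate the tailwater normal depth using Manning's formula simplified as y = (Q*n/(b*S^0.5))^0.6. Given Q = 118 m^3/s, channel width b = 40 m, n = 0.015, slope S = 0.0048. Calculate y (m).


y = (118 * 0.015 / (40 * 0.0048^0.5))^0.6 = 0.7641 m


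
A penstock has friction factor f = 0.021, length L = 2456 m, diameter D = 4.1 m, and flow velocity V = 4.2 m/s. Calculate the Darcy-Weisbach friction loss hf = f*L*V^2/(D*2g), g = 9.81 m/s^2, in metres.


hf = 0.021 * 2456 * 4.2^2 / (4.1 * 2 * 9.81) = 11.3100 m


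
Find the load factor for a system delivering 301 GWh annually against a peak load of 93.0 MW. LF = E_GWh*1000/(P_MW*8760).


LF = 301 * 1000 / (93.0 * 8760) = 0.3695


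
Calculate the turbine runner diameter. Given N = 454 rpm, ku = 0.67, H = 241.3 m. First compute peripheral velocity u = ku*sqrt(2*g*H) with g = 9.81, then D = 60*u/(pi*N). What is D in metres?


u = 0.67 * sqrt(2*9.81*241.3) = 46.1002 m/s
D = 60 * 46.1002 / (pi * 454) = 1.9393 m


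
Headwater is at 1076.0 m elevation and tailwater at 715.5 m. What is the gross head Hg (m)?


Hg = 1076.0 - 715.5 = 360.5000 m


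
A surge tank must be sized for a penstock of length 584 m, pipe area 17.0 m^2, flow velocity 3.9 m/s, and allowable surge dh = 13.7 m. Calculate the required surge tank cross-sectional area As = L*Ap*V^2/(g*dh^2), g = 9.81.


As = 584 * 17.0 * 3.9^2 / (9.81 * 13.7^2) = 82.0126 m^2


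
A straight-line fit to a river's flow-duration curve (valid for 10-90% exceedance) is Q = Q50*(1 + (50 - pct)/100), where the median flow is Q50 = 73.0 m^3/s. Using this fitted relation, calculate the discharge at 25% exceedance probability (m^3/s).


Q = 73.0 * (1 + (50 - 25)/100) = 91.2500 m^3/s


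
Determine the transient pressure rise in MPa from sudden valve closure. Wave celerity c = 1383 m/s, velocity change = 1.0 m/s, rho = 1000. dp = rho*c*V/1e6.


dp = 1000 * 1383 * 1.0 / 1e6 = 1.3830 MPa


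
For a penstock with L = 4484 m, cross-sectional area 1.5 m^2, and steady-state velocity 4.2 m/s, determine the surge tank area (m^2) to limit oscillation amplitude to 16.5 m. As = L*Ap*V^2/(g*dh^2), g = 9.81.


As = 4484 * 1.5 * 4.2^2 / (9.81 * 16.5^2) = 44.4241 m^2


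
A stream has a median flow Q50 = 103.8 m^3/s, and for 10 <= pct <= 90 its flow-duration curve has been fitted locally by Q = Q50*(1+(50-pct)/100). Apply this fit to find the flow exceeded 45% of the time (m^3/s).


Q = 103.8 * (1 + (50 - 45)/100) = 108.9900 m^3/s


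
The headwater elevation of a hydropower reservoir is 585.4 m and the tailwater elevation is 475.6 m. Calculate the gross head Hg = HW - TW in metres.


Hg = 585.4 - 475.6 = 109.8000 m


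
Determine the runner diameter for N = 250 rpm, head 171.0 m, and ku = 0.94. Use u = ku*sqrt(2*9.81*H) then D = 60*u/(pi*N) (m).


u = 0.94 * sqrt(2*9.81*171.0) = 54.4472 m/s
D = 60 * 54.4472 / (pi * 250) = 4.1595 m


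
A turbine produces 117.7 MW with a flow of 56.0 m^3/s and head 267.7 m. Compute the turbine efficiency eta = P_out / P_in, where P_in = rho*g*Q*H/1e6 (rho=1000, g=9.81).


P_in = 1000 * 9.81 * 56.0 * 267.7 / 1e6 = 147.0637 MW
eta = 117.7 / 147.0637 = 0.8003


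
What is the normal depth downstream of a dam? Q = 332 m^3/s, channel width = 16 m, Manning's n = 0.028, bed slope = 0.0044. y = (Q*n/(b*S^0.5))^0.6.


y = (332 * 0.028 / (16 * 0.0044^0.5))^0.6 = 3.6768 m


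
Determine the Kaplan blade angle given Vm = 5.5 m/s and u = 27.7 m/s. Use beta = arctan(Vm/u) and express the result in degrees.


beta = arctan(5.5 / 27.7) = 11.2304 degrees


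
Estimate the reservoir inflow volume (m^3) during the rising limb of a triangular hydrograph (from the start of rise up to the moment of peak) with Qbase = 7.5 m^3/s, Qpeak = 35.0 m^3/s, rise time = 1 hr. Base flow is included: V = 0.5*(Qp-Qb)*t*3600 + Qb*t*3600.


V = 0.5*(35.0 - 7.5)*1*3600 + 7.5*1*3600 = 76500.0000 m^3


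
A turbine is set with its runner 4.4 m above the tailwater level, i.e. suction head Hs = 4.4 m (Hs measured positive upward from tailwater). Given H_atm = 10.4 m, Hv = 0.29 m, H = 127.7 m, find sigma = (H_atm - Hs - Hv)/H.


sigma = (10.4 - 4.4 - 0.29) / 127.7 = 0.0447


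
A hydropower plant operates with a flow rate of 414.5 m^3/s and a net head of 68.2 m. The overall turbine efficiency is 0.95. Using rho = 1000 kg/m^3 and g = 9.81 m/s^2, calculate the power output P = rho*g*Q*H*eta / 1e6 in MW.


P = 1000 * 9.81 * 414.5 * 68.2 * 0.95 / 1e6 = 263.4520 MW


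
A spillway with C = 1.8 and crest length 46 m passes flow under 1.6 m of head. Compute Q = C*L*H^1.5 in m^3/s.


Q = 1.8 * 46 * 1.6^1.5 = 167.5754 m^3/s


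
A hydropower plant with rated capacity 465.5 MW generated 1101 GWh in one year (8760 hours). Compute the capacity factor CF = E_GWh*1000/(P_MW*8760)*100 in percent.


CF = 1101 * 1000 / (465.5 * 8760) * 100 = 27.0000 %


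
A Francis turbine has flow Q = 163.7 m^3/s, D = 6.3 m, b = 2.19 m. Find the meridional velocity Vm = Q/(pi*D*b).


Vm = 163.7 / (pi * 6.3 * 2.19) = 3.7767 m/s


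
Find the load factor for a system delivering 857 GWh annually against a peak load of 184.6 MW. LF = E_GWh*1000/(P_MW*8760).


LF = 857 * 1000 / (184.6 * 8760) = 0.5300


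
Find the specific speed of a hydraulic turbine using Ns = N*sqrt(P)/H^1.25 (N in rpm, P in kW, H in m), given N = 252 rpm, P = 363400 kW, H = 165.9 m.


Ns = 252 * 363400^0.5 / 165.9^1.25 = 255.1438


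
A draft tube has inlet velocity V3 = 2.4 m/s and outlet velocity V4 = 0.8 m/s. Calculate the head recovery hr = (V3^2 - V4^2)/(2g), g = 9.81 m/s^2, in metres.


hr = (2.4^2 - 0.8^2) / (2*9.81) = 0.2610 m


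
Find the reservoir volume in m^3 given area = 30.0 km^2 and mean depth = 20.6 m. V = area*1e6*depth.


V = 30.0 * 1e6 * 20.6 = 6.1800e+08 m^3


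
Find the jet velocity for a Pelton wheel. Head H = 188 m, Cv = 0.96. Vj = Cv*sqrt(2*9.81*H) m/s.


Vj = 0.96 * sqrt(2*9.81*188) = 58.3042 m/s


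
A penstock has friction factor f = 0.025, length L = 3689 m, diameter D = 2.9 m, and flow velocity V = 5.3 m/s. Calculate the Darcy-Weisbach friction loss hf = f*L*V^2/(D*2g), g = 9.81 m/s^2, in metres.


hf = 0.025 * 3689 * 5.3^2 / (2.9 * 2 * 9.81) = 45.5306 m


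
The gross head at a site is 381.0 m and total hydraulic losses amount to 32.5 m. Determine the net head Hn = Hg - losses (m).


Hn = 381.0 - 32.5 = 348.5000 m


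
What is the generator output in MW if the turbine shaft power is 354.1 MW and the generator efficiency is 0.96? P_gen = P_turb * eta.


P_gen = 354.1 * 0.96 = 339.9360 MW


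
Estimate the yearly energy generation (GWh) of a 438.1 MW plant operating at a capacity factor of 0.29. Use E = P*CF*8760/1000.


E = 438.1 * 0.29 * 8760 / 1000 = 1112.9492 GWh


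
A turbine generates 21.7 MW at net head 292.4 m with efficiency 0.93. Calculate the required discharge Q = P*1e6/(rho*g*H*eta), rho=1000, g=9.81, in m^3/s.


Q = 21.7 * 1e6 / (1000 * 9.81 * 292.4 * 0.93) = 8.1345 m^3/s


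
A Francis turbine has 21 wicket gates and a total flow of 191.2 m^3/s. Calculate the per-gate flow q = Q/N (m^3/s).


q = 191.2 / 21 = 9.1048 m^3/s


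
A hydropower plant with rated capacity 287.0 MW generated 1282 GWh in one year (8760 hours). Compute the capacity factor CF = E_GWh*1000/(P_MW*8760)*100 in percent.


CF = 1282 * 1000 / (287.0 * 8760) * 100 = 50.9920 %


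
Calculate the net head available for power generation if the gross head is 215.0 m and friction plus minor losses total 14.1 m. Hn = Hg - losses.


Hn = 215.0 - 14.1 = 200.9000 m


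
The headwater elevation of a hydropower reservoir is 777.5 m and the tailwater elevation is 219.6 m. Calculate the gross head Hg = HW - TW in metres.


Hg = 777.5 - 219.6 = 557.9000 m


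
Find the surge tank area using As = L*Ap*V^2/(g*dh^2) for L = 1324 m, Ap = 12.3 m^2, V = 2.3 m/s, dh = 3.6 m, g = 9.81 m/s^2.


As = 1324 * 12.3 * 2.3^2 / (9.81 * 3.6^2) = 677.6021 m^2


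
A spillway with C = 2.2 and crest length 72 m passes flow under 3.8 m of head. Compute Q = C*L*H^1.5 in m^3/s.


Q = 2.2 * 72 * 3.8^1.5 = 1173.3581 m^3/s


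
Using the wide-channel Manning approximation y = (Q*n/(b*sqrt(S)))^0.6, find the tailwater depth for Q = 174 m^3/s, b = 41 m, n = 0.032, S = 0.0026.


y = (174 * 0.032 / (41 * 0.0026^0.5))^0.6 = 1.7999 m


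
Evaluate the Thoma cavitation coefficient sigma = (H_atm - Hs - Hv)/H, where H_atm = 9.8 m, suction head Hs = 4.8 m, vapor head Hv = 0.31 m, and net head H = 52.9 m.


sigma = (9.8 - 4.8 - 0.31) / 52.9 = 0.0887


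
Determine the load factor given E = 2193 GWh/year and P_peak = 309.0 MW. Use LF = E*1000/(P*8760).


LF = 2193 * 1000 / (309.0 * 8760) = 0.8102


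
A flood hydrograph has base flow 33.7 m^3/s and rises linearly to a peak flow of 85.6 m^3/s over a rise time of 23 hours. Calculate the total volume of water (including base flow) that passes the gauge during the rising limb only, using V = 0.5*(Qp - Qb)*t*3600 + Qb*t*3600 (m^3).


V = 0.5*(85.6 - 33.7)*23*3600 + 33.7*23*3600 = 4.9390e+06 m^3


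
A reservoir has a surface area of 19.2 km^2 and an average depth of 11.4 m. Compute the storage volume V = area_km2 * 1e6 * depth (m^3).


V = 19.2 * 1e6 * 11.4 = 2.1888e+08 m^3


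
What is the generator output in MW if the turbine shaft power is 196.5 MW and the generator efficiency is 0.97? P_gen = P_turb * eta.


P_gen = 196.5 * 0.97 = 190.6050 MW


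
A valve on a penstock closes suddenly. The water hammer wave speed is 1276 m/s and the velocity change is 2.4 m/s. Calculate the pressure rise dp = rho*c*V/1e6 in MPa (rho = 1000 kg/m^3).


dp = 1000 * 1276 * 2.4 / 1e6 = 3.0624 MPa


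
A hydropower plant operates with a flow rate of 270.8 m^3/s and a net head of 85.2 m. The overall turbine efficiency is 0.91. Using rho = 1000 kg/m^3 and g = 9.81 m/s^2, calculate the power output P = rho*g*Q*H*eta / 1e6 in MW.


P = 1000 * 9.81 * 270.8 * 85.2 * 0.91 / 1e6 = 205.9675 MW


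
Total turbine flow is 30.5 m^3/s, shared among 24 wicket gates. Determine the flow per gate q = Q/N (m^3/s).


q = 30.5 / 24 = 1.2708 m^3/s


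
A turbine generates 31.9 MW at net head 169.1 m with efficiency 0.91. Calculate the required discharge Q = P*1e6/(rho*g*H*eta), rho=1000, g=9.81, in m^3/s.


Q = 31.9 * 1e6 / (1000 * 9.81 * 169.1 * 0.91) = 21.1318 m^3/s


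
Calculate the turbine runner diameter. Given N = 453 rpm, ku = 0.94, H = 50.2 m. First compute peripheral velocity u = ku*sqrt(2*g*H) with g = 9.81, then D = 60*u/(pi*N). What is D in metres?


u = 0.94 * sqrt(2*9.81*50.2) = 29.5005 m/s
D = 60 * 29.5005 / (pi * 453) = 1.2437 m


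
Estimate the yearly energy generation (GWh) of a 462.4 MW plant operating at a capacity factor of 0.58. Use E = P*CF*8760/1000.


E = 462.4 * 0.58 * 8760 / 1000 = 2349.3619 GWh


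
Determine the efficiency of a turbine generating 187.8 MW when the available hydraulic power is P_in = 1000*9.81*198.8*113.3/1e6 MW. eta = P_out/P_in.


P_in = 1000 * 9.81 * 198.8 * 113.3 / 1e6 = 220.9608 MW
eta = 187.8 / 220.9608 = 0.8499


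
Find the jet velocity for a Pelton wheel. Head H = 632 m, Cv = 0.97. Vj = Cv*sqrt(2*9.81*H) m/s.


Vj = 0.97 * sqrt(2*9.81*632) = 108.0139 m/s


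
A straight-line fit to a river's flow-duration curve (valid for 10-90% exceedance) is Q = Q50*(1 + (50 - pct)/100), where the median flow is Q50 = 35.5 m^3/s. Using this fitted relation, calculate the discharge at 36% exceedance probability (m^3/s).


Q = 35.5 * (1 + (50 - 36)/100) = 40.4700 m^3/s


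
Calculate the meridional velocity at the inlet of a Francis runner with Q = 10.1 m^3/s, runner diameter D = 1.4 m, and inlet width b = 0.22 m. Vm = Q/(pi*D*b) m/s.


Vm = 10.1 / (pi * 1.4 * 0.22) = 10.4381 m/s


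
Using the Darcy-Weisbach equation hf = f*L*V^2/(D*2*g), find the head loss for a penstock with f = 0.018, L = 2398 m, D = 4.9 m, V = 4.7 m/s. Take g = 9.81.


hf = 0.018 * 2398 * 4.7^2 / (4.9 * 2 * 9.81) = 9.9180 m


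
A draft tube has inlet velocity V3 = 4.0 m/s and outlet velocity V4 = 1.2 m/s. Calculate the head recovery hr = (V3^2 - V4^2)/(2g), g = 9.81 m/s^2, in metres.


hr = (4.0^2 - 1.2^2) / (2*9.81) = 0.7421 m


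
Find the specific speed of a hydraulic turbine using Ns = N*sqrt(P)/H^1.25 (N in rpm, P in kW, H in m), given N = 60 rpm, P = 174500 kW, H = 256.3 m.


Ns = 60 * 174500^0.5 / 256.3^1.25 = 24.4407


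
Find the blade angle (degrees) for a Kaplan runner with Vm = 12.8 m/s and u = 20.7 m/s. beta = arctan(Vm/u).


beta = arctan(12.8 / 20.7) = 31.7309 degrees


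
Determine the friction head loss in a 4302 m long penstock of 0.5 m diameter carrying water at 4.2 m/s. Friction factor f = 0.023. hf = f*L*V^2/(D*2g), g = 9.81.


hf = 0.023 * 4302 * 4.2^2 / (0.5 * 2 * 9.81) = 177.9212 m


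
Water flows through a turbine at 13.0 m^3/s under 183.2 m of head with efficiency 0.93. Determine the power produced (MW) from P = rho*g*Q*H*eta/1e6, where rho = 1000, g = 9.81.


P = 1000 * 9.81 * 13.0 * 183.2 * 0.93 / 1e6 = 21.7281 MW


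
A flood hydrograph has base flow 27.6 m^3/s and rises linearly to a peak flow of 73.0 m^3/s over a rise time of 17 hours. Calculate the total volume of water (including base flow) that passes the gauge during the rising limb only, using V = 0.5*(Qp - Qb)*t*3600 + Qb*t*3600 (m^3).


V = 0.5*(73.0 - 27.6)*17*3600 + 27.6*17*3600 = 3.0784e+06 m^3


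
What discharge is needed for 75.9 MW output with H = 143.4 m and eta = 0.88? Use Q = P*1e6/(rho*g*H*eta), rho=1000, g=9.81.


Q = 75.9 * 1e6 / (1000 * 9.81 * 143.4 * 0.88) = 61.3114 m^3/s


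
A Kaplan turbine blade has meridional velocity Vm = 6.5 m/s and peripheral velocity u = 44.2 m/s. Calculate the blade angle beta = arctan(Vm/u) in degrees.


beta = arctan(6.5 / 44.2) = 8.3659 degrees


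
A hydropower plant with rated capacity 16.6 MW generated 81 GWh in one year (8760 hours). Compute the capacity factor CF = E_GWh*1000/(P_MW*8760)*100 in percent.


CF = 81 * 1000 / (16.6 * 8760) * 100 = 55.7023 %
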